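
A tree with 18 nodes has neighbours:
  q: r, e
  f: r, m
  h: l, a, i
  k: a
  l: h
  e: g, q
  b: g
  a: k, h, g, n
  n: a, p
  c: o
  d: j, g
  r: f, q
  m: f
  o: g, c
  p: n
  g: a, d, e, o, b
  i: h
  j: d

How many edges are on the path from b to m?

b - g - e - q - r - f - m: 6 edges.

6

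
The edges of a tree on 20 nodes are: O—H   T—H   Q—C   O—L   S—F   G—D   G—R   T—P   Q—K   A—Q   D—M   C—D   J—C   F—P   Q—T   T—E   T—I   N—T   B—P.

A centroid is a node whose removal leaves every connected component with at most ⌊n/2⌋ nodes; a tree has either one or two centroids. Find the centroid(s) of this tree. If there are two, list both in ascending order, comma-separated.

T

If T is removed the pieces have sizes 9, 4, 3, 1, 1, 1, all ≤ ⌊20/2⌋ = 10.
Every other node leaves some component of size > 10, so the centroid is unique.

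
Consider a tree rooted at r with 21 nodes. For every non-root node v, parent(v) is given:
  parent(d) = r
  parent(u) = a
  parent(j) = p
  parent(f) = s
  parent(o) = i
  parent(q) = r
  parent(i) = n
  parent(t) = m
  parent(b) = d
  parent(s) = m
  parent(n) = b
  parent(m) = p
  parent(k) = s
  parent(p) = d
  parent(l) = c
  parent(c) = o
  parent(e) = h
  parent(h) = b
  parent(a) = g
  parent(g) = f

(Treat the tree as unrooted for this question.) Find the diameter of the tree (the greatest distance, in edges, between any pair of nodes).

A longest path is l–c–o–i–n–b–d–p–m–s–f–g–a–u, with 13 edges.

13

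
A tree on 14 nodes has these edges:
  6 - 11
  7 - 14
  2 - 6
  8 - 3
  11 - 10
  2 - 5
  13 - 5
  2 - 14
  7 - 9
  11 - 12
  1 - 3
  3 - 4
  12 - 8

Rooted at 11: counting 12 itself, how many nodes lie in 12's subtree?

Descendants of 12 (including itself): 12, 8, 3, 4, 1. That's 5.

5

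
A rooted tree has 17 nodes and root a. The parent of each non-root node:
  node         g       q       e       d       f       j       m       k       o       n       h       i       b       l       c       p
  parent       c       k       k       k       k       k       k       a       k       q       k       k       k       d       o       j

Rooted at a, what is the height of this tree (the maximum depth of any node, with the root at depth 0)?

The longest root-to-leaf path is a–k–o–c–g (4 edges).

4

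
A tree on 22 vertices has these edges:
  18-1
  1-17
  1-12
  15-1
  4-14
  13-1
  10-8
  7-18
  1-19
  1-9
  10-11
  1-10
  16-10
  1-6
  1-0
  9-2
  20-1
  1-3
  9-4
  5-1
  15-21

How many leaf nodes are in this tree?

16

The leaves are 0, 2, 3, 5, 6, 7, 8, 11, 12, 13, 14, 16, 17, 19, 20, 21.
That is 16 leaves.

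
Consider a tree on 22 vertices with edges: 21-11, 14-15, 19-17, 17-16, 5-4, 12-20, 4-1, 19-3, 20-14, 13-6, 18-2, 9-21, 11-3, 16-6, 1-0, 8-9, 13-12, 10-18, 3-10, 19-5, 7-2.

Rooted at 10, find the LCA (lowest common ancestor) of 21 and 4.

3

Ancestors of 21 (toward the root): 21, 11, 3, 10.
Ancestors of 4: 4, 5, 19, 3, 10.
The deepest node appearing in both lists is 3.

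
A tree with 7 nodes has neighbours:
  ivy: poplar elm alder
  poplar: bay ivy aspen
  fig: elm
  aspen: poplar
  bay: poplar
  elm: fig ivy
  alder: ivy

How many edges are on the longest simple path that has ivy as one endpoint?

The node farthest from ivy is bay (aspen, fig also at distance 2), via ivy-poplar-bay — 2 edges.

2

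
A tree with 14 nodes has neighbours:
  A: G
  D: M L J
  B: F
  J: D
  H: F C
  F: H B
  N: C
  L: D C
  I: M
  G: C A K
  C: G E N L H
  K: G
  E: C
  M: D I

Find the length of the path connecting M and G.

The path is M–D–L–C–G, which has 4 edges.

4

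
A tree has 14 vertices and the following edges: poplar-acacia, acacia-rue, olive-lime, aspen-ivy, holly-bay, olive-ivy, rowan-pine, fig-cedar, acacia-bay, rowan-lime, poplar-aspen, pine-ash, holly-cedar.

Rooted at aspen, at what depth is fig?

6

Climbing from fig to the root: fig–cedar–holly–bay–acacia–poplar–aspen. That's 6 steps.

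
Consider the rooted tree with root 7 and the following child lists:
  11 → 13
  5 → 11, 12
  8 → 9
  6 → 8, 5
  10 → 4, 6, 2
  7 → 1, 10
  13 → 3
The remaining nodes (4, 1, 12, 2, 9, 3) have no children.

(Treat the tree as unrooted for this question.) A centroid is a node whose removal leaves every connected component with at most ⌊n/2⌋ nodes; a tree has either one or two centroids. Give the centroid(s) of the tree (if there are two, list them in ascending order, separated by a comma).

Delete 6: the remaining components have sizes 5, 5, 2. Max 5 ≤ 6, so 6 is a centroid.
No neighbour of 6 does as well, so 6 is the unique centroid.

6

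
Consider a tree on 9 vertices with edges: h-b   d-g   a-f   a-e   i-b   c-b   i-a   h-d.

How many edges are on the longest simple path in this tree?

6

Starting from g, a farthest node is f at distance 6.
One longest path: g–d–h–b–i–a–f.
So the diameter is 6.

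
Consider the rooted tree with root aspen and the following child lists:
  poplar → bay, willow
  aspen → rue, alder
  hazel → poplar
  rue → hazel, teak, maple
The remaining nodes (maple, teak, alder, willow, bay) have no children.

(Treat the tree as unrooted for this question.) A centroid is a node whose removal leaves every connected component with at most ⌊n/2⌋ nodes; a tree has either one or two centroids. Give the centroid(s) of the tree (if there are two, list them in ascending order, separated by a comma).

Delete rue: the remaining components have sizes 4, 2, 1, 1. Max 4 ≤ 4, so rue is a centroid.
Every other node leaves some component of size > 4, so the centroid is unique.

rue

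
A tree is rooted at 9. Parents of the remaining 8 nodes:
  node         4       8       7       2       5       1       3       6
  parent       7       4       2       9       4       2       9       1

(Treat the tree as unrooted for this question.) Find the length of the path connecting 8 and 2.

3

The path is 8 – 4 – 7 – 2, which has 3 edges.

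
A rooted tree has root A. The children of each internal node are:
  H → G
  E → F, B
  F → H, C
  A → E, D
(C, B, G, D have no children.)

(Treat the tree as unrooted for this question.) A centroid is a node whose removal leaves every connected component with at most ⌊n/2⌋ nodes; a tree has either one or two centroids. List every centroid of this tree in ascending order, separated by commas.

E, F

Removing E splits the tree into components of sizes 4, 2, 1; the largest is 4 ≤ ⌊8/2⌋ = 4.
Its neighbour F also leaves a largest component of size 4, so both are centroids.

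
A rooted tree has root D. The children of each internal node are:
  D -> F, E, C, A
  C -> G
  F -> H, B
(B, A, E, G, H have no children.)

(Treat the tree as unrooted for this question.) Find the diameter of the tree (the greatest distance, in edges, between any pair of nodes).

4

Starting from G, a farthest node is B at distance 4.
One longest path: G-C-D-F-B.
So the diameter is 4.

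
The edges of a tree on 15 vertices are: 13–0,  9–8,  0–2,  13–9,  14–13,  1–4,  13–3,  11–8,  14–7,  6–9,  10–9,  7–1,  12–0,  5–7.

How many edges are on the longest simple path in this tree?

A longest path is 4 – 1 – 7 – 14 – 13 – 9 – 8 – 11, with 7 edges.

7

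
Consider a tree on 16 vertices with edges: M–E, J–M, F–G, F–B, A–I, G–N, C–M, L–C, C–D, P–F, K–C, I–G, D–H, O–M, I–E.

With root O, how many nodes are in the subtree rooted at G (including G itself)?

5

The subtree rooted at G contains: G, F, N, B, P — 5 nodes.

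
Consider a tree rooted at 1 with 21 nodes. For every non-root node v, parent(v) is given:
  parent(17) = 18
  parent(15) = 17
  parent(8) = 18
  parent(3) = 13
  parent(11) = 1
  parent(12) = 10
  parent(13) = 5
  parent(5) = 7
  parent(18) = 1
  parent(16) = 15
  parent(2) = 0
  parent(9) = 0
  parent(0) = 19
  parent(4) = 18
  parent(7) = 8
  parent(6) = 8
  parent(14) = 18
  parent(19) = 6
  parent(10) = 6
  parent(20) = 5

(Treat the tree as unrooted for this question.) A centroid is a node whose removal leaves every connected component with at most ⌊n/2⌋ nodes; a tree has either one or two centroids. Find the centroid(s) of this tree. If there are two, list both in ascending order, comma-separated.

8

Delete 8: the remaining components have sizes 8, 7, 5. Max 8 ≤ 10, so 8 is a centroid.
Every other node leaves some component of size > 10, so the centroid is unique.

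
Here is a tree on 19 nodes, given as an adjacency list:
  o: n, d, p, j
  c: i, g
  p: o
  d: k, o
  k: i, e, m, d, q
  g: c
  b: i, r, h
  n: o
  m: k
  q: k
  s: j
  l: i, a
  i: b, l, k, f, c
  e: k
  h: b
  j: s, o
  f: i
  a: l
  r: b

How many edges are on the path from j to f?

5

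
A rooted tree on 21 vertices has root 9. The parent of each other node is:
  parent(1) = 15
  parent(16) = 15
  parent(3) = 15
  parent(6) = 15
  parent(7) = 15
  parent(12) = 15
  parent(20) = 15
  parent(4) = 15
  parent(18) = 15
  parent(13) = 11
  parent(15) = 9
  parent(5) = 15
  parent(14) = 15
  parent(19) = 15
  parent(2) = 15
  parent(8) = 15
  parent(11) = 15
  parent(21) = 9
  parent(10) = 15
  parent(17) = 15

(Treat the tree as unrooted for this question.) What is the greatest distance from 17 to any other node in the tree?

Distances from 17 peak at 3, attained at 21 (13 also at distance 3).
17–15–9–21

3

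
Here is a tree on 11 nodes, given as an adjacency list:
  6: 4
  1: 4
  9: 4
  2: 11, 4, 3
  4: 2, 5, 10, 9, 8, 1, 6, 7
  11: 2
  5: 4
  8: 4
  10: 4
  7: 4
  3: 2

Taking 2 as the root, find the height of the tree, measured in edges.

6 sits deepest: 2–4–6 — 2 edges from the root.

2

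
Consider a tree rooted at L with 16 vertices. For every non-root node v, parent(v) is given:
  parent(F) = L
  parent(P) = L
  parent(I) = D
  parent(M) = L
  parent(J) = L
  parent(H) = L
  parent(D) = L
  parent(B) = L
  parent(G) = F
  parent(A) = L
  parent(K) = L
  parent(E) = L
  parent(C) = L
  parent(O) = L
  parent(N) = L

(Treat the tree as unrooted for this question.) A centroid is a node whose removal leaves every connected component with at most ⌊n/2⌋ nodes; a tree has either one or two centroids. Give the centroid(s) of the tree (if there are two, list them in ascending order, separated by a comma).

L

If L is removed the pieces have sizes 2, 2, 1, 1, 1, 1, 1, 1, 1, 1, 1, 1, 1, all ≤ ⌊16/2⌋ = 8.
No neighbour of L does as well, so L is the unique centroid.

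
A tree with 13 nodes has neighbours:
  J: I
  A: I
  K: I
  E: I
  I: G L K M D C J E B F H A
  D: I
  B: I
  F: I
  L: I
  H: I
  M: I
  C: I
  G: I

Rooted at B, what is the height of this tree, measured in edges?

2

G sits deepest: B → I → G — 2 edges from the root.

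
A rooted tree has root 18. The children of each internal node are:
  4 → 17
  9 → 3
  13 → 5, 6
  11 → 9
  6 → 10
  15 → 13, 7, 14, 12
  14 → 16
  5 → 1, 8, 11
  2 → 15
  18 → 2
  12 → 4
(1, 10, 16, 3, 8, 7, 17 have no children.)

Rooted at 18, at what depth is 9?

6

18–2–15–13–5–11–9 — 6 edges.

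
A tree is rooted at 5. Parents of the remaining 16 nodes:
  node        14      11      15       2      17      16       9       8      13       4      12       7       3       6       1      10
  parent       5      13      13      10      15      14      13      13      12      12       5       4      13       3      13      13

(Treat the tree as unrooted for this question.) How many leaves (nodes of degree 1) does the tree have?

9

The leaves are 1, 2, 6, 7, 8, 9, 11, 16, 17.
That is 9 leaves.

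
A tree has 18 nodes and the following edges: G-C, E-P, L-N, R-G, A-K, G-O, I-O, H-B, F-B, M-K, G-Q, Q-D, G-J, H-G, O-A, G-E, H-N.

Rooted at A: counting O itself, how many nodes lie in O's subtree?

O's subtree: {O, G, I, C, Q, R, H, J, E, D, B, N, P, F, L}, size 15.

15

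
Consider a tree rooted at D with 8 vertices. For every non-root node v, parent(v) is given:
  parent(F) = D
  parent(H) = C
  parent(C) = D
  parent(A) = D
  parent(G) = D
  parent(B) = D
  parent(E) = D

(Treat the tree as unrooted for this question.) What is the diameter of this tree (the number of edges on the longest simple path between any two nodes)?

3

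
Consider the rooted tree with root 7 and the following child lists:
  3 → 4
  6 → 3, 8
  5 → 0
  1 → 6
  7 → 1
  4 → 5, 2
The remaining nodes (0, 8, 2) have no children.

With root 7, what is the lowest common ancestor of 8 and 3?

6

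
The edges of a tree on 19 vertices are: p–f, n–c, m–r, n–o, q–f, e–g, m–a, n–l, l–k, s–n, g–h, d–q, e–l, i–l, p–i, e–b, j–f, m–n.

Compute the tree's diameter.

8

A longest path is a – m – n – l – i – p – f – q – d, with 8 edges.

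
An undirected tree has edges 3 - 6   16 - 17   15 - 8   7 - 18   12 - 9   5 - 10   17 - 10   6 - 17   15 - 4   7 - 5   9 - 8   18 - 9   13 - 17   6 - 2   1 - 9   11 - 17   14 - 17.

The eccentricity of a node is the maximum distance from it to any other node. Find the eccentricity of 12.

8

The node farthest from 12 is 2 (3 also at distance 8), via 12-9-18-7-5-10-17-6-2 — 8 edges.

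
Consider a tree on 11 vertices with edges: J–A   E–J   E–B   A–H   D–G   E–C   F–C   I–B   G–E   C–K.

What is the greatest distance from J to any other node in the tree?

Distances from J peak at 3, attained at K (F, I, D also at distance 3).
J – E – C – K

3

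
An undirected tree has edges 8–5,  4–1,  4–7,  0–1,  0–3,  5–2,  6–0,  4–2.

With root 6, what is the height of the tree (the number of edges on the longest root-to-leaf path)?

8 sits deepest: 6–0–1–4–2–5–8 — 6 edges from the root.

6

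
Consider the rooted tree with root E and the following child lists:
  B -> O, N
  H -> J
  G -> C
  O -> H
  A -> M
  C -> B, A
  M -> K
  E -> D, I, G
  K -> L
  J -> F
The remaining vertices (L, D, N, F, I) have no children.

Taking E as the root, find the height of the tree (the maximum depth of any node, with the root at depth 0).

F sits deepest: E-G-C-B-O-H-J-F — 7 edges from the root.

7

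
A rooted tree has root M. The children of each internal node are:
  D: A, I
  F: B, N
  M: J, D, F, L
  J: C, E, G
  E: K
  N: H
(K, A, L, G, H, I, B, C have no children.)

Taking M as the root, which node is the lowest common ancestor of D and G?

Path D→root: D M; path G→root: G J M.
First common node: M.

M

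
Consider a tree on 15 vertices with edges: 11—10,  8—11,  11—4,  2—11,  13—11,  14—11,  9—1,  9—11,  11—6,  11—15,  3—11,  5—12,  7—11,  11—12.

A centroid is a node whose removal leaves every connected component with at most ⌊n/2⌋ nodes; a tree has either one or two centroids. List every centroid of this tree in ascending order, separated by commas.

11

Delete 11: the remaining components have sizes 2, 2, 1, 1, 1, 1, 1, 1, 1, 1, 1, 1. Max 2 ≤ 7, so 11 is a centroid.
No neighbour of 11 does as well, so 11 is the unique centroid.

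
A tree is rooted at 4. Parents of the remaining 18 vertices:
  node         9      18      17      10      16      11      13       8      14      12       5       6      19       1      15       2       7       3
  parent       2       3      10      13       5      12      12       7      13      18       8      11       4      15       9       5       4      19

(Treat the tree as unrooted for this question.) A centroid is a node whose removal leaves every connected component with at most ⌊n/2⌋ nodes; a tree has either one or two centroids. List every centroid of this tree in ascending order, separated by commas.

19

Removing 19 splits the tree into components of sizes 9, 9; the largest is 9 ≤ ⌊19/2⌋ = 9.
Every other node leaves some component of size > 9, so the centroid is unique.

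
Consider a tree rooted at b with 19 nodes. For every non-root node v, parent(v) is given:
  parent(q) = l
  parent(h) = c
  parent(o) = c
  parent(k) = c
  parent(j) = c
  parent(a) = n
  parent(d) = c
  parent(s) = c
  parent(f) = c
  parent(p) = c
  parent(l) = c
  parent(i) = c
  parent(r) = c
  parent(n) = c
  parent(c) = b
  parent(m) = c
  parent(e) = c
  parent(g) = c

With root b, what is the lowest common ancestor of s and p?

c

Ancestors of s (toward the root): s, c, b.
Ancestors of p: p, c, b.
The deepest node appearing in both lists is c.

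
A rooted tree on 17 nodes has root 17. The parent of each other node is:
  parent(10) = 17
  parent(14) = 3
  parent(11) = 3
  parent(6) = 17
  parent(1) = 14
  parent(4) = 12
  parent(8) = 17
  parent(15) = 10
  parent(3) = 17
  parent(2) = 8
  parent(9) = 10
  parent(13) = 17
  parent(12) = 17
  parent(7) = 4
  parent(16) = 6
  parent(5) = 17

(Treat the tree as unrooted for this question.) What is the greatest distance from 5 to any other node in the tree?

A farthest node from 5 is 7 (1 also at distance 4).
The path 5-17-12-4-7 has 4 edges.

4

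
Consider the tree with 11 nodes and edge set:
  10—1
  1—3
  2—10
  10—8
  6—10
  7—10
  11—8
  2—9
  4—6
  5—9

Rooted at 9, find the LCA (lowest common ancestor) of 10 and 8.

10

10's ancestor chain is 10, 2, 9 and 8's is 8, 10, 2, 9; they first meet at 10.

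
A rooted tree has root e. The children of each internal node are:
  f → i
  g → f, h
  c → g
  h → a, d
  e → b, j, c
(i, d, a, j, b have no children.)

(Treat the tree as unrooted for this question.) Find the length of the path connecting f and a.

Walking from f: f - g - h - a. Length 3.

3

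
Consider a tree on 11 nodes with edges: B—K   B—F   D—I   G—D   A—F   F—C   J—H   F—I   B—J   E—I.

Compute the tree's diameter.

6

BFS from H reaches G last, at distance 6; BFS from G confirms no node is farther.
Path: H-J-B-F-I-D-G.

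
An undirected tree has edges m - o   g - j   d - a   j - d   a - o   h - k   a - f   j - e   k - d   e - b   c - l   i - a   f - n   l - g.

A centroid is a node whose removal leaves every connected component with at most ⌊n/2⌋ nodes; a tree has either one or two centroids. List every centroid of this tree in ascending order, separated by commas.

d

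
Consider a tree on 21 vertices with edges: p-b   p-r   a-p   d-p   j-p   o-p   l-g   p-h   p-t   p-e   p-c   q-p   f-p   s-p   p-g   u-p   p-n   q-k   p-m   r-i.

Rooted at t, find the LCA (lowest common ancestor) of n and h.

p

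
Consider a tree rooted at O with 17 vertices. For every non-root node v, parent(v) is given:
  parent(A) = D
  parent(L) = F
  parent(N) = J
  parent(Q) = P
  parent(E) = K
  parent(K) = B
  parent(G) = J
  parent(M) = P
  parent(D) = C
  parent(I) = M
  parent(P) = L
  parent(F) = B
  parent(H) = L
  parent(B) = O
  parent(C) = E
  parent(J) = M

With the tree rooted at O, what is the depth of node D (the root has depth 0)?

Climbing from D to the root: D → C → E → K → B → O. That's 5 steps.

5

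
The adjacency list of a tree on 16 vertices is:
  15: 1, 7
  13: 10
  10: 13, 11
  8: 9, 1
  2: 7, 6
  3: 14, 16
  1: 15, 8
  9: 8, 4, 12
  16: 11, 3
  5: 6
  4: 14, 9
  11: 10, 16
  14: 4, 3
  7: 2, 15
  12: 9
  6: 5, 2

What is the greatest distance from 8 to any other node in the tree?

8

A farthest node from 8 is 13.
The path 8 – 9 – 4 – 14 – 3 – 16 – 11 – 10 – 13 has 8 edges.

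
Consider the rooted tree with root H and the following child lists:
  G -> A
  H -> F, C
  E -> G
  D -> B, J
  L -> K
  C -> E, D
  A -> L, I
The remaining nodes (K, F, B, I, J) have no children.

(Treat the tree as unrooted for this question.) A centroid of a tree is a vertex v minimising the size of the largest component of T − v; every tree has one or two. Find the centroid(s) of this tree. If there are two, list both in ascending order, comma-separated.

Removing C splits the tree into components of sizes 6, 3, 2; the largest is 6 ≤ ⌊12/2⌋ = 6.
E is adjacent to C and is also a centroid (the largest component after removing it is likewise 6).

C, E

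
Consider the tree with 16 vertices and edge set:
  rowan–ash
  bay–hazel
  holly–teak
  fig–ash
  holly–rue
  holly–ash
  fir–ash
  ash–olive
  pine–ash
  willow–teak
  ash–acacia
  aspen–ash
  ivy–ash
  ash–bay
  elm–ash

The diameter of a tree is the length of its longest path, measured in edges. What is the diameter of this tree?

Starting from willow, a farthest node is hazel at distance 5.
One longest path: willow – teak – holly – ash – bay – hazel.
So the diameter is 5.

5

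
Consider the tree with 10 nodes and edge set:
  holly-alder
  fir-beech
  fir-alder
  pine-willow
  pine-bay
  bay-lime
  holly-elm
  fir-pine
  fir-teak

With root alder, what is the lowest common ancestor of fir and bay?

fir

Ancestors of fir (toward the root): fir, alder.
Ancestors of bay: bay, pine, fir, alder.
The deepest node appearing in both lists is fir.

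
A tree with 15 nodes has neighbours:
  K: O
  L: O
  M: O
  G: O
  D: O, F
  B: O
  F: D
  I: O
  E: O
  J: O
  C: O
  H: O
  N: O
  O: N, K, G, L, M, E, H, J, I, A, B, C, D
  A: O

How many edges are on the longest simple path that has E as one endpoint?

3

Distances from E peak at 3, attained at F.
E-O-D-F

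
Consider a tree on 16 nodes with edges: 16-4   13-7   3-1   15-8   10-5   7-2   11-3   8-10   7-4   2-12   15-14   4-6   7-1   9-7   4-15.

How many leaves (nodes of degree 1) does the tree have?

8

Degree-1 nodes: 5, 6, 9, 11, 12, 13, 14, 16 — 8 of them.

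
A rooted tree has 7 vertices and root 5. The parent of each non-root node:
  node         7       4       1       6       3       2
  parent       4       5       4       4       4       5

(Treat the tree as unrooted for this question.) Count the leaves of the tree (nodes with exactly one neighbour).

The leaves are 1, 2, 3, 6, 7.
That is 5 leaves.

5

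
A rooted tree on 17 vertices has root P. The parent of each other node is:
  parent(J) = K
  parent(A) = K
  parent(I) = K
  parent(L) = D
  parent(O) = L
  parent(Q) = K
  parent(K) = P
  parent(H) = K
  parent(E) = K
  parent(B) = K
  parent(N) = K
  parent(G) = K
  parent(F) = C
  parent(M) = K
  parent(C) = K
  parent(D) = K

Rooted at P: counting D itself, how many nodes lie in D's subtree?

3

The subtree rooted at D contains: D, L, O — 3 nodes.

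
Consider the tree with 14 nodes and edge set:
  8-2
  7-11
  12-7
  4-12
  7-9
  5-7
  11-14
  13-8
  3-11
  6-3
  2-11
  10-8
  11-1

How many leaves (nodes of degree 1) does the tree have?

The leaves are 1, 4, 5, 6, 9, 10, 13, 14.
That is 8 leaves.

8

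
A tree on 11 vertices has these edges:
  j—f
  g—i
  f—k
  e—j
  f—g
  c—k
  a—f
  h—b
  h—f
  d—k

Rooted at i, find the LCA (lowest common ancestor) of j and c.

f

Path j→root: j f g i; path c→root: c k f g i.
First common node: f.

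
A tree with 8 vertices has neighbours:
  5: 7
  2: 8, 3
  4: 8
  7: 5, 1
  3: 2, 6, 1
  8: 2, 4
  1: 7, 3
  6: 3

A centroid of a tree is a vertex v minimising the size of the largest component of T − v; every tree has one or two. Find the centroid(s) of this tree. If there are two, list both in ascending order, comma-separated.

Removing 3 splits the tree into components of sizes 3, 3, 1; the largest is 3 ≤ ⌊8/2⌋ = 4.
Every other node leaves some component of size > 4, so the centroid is unique.

3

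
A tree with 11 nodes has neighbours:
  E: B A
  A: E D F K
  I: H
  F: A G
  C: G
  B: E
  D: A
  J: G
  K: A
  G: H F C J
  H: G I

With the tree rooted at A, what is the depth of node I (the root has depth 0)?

A → F → G → H → I — 4 edges.

4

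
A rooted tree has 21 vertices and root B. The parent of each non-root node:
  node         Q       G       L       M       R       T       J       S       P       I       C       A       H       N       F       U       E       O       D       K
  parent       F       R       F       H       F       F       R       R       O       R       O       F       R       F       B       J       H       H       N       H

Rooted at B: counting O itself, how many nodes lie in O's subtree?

Descendants of O (including itself): O, C, P. That's 3.

3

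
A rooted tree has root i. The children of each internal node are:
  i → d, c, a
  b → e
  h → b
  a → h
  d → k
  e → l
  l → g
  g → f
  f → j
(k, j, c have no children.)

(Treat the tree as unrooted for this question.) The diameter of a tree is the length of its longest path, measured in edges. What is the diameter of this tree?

BFS from k reaches j last, at distance 10; BFS from j confirms no node is farther.
Path: k–d–i–a–h–b–e–l–g–f–j.

10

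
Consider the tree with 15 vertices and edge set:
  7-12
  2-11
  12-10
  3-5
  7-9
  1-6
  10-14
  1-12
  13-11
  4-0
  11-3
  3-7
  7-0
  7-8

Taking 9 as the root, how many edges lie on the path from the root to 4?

3

Climbing from 4 to the root: 4 – 0 – 7 – 9. That's 3 steps.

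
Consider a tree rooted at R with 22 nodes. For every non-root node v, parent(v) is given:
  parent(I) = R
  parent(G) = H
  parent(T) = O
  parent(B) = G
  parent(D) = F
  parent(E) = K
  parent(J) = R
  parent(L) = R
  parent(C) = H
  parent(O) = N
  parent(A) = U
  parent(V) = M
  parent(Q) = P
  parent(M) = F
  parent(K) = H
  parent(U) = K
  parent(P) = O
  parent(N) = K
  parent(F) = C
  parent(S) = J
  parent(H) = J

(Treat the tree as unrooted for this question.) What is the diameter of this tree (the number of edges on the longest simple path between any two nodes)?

9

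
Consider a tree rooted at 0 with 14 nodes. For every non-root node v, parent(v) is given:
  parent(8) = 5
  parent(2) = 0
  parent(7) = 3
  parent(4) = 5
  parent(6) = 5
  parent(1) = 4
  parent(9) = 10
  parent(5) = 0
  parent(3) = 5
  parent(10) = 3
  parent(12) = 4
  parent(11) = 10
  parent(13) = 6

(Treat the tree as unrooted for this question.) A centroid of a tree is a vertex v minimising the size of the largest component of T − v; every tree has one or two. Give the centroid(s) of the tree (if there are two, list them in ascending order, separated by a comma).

5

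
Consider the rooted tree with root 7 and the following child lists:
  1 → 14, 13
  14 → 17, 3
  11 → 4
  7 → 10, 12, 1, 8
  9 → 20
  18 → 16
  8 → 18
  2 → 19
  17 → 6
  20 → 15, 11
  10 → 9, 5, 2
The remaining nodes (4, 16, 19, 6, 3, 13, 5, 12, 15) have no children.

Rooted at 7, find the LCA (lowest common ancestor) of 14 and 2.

Path 14→root: 14 1 7; path 2→root: 2 10 7.
First common node: 7.

7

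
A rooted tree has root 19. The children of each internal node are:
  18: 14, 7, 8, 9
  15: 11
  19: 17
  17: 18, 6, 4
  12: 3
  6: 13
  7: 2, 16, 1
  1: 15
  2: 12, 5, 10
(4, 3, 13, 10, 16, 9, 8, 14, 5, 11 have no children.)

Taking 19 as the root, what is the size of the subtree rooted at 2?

Descendants of 2 (including itself): 2, 12, 10, 5, 3. That's 5.

5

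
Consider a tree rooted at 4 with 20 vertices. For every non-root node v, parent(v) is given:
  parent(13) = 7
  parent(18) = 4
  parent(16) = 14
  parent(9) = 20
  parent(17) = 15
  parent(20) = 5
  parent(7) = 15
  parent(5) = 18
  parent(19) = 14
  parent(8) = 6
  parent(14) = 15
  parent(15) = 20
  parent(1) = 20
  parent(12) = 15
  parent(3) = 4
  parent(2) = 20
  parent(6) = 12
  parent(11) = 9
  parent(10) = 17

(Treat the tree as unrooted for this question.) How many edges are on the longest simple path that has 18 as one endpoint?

6

A farthest node from 18 is 8.
The path 18 – 5 – 20 – 15 – 12 – 6 – 8 has 6 edges.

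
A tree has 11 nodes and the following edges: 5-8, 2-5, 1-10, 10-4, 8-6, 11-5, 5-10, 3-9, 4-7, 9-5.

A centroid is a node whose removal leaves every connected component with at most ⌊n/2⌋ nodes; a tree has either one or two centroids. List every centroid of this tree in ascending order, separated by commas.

Removing 5 splits the tree into components of sizes 4, 2, 2, 1, 1; the largest is 4 ≤ ⌊11/2⌋ = 5.
No neighbour of 5 does as well, so 5 is the unique centroid.

5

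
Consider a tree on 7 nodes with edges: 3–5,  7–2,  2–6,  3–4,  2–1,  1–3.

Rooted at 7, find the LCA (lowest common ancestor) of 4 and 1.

1

Path 4→root: 4 3 1 2 7; path 1→root: 1 2 7.
First common node: 1.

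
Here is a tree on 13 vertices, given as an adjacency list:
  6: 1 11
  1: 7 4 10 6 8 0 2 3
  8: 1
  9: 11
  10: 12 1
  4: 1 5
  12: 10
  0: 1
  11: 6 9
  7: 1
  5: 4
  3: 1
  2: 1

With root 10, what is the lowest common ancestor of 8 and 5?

1

Path 8→root: 8 1 10; path 5→root: 5 4 1 10.
First common node: 1.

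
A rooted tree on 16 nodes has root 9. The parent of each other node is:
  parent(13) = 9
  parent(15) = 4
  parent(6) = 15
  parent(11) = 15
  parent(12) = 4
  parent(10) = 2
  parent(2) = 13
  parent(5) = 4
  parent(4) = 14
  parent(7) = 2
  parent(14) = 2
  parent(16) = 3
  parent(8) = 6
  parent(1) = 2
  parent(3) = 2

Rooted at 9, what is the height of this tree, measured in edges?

7

8 sits deepest: 9–13–2–14–4–15–6–8 — 7 edges from the root.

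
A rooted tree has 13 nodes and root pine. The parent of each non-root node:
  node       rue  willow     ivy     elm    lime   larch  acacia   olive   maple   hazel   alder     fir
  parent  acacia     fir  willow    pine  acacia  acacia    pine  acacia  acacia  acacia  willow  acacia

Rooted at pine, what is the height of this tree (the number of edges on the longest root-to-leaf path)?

4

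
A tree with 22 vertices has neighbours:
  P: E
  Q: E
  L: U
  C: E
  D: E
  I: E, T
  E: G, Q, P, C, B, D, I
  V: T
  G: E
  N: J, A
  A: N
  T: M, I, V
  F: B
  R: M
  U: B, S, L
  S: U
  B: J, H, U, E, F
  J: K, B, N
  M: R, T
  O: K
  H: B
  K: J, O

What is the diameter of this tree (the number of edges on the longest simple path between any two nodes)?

BFS from R reaches O last, at distance 8; BFS from O confirms no node is farther.
Path: R-M-T-I-E-B-J-K-O.

8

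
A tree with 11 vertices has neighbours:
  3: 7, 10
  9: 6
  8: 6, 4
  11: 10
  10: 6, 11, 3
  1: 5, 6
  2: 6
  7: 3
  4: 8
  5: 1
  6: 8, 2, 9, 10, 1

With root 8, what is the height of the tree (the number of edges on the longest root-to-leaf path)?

A deepest node is 7, reached by 8 – 6 – 10 – 3 – 7.
That path has 4 edges, so the height is 4.

4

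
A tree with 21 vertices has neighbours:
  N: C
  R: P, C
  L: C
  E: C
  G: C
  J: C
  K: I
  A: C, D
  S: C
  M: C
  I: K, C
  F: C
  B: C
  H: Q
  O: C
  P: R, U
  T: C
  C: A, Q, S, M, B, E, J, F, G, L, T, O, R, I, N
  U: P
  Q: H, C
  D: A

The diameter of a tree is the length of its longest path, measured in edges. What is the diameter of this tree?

5

BFS from U reaches D last, at distance 5; BFS from D confirms no node is farther.
Path: U – P – R – C – A – D.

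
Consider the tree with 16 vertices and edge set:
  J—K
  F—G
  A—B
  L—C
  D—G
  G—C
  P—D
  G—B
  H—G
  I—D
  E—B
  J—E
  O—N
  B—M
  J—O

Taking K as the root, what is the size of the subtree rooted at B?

Descendants of B (including itself): B, G, M, A, H, D, F, C, P, I, L. That's 11.

11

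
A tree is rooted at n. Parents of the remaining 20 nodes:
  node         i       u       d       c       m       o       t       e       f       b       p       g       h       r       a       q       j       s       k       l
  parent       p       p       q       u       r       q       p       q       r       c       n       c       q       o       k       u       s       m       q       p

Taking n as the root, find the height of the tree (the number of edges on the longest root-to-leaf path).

The longest root-to-leaf path is n-p-u-q-o-r-m-s-j (8 edges).

8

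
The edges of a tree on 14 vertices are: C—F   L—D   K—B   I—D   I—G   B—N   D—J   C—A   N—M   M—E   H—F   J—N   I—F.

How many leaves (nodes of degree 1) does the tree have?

Exactly 6 nodes have a single neighbour: A, E, G, H, K, L.

6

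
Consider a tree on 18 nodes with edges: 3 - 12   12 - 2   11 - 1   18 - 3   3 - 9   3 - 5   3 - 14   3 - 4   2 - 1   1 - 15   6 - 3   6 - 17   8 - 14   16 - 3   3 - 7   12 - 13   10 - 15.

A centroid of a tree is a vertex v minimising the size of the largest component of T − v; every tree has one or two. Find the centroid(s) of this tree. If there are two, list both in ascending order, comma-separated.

3

If 3 is removed the pieces have sizes 7, 2, 2, 1, 1, 1, 1, 1, 1, all ≤ ⌊18/2⌋ = 9.
No neighbour of 3 does as well, so 3 is the unique centroid.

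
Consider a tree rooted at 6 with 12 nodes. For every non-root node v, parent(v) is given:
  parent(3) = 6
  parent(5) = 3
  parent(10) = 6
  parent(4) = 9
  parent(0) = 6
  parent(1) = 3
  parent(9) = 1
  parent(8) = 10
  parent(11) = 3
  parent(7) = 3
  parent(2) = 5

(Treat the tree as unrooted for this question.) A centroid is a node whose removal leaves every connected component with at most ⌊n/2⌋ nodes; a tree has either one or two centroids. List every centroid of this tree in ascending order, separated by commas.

3

If 3 is removed the pieces have sizes 4, 3, 2, 1, 1, all ≤ ⌊12/2⌋ = 6.
Every other node leaves some component of size > 6, so the centroid is unique.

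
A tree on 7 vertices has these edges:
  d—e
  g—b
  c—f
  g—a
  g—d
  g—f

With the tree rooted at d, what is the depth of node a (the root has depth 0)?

2

Path from d to a: d → g → a, which has 2 edges.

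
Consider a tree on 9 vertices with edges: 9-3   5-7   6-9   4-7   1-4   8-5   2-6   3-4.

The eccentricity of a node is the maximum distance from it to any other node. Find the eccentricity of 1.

The node farthest from 1 is 2, via 1-4-3-9-6-2 — 5 edges.

5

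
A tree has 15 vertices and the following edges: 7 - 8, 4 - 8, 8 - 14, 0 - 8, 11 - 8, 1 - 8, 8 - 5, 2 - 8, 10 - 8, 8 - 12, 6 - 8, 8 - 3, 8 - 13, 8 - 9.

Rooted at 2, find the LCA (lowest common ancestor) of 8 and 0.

Path 8→root: 8 2; path 0→root: 0 8 2.
First common node: 8.

8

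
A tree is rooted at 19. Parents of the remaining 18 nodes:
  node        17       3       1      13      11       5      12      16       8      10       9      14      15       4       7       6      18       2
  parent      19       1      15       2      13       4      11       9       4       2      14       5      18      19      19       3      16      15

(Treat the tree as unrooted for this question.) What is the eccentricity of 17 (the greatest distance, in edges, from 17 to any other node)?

Distances from 17 peak at 12, attained at 12.
17–19–4–5–14–9–16–18–15–2–13–11–12

12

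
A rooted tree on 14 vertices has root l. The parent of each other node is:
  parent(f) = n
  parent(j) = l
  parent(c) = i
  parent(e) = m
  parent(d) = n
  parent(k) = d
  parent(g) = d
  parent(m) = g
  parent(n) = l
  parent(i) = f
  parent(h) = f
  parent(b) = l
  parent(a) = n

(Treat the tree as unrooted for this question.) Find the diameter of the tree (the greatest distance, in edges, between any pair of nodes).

Starting from c, a farthest node is e at distance 7.
One longest path: c - i - f - n - d - g - m - e.
So the diameter is 7.

7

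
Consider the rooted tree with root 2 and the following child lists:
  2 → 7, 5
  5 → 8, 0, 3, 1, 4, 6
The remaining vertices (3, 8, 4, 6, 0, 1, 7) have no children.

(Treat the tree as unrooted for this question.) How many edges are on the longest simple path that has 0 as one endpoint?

The node farthest from 0 is 7, via 0–5–2–7 — 3 edges.

3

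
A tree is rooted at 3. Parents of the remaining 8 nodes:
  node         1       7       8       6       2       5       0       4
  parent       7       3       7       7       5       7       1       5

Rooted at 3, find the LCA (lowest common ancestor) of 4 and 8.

7

Path 4→root: 4 5 7 3; path 8→root: 8 7 3.
First common node: 7.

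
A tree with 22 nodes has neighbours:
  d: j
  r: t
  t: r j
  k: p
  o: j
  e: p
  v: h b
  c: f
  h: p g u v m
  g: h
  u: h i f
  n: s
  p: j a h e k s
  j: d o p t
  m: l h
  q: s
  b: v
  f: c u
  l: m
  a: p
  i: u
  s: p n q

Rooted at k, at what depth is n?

3

k → p → s → n — 3 edges.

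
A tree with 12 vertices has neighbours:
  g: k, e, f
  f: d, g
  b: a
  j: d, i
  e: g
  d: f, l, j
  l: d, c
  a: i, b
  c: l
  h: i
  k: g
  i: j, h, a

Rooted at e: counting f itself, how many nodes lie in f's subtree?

f's subtree: {f, d, j, l, i, c, a, h, b}, size 9.

9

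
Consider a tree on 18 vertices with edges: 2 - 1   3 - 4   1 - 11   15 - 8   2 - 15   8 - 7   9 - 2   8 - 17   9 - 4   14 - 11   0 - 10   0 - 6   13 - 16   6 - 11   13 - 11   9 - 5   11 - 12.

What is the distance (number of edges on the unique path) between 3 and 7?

6

The path is 3–4–9–2–15–8–7, which has 6 edges.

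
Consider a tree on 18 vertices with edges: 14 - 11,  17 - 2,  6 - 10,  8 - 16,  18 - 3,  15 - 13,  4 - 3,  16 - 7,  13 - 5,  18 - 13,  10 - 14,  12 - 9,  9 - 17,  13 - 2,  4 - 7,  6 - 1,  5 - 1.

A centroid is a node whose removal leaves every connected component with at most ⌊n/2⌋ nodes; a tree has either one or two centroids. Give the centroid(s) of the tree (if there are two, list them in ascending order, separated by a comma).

If 13 is removed the pieces have sizes 6, 6, 4, 1, all ≤ ⌊18/2⌋ = 9.
Every other node leaves some component of size > 9, so the centroid is unique.

13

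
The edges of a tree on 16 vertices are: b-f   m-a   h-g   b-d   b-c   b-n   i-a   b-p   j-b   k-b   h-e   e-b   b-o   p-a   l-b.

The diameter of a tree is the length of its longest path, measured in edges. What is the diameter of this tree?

BFS from i reaches g last, at distance 6; BFS from g confirms no node is farther.
Path: i - a - p - b - e - h - g.

6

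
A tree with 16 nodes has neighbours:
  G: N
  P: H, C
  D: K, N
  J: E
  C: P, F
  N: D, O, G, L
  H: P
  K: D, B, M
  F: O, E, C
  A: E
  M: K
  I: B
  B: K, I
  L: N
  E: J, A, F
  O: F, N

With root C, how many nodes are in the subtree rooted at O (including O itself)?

O's subtree: {O, N, D, L, G, K, B, M, I}, size 9.

9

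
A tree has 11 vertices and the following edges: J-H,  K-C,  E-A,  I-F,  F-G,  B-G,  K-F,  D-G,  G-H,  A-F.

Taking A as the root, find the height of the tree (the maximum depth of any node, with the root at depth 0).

4

A deepest node is J, reached by A–F–G–H–J.
That path has 4 edges, so the height is 4.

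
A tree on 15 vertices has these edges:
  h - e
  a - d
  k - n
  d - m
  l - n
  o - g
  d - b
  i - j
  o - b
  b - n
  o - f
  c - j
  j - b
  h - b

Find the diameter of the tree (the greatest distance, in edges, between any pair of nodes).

A longest path is c - j - b - n - k, with 4 edges.

4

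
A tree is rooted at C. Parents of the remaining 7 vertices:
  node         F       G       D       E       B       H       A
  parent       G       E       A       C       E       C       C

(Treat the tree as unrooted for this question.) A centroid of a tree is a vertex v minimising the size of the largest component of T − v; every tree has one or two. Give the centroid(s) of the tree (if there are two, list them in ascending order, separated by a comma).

C, E

If C is removed the pieces have sizes 4, 2, 1, all ≤ ⌊8/2⌋ = 4.
Its neighbour E also leaves a largest component of size 4, so both are centroids.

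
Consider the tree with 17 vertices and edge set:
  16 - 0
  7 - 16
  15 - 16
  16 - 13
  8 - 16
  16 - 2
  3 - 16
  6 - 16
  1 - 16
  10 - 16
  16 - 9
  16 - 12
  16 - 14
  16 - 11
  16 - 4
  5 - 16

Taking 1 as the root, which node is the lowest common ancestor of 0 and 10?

16

Path 0→root: 0 16 1; path 10→root: 10 16 1.
First common node: 16.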